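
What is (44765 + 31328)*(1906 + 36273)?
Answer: 2905154647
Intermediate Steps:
(44765 + 31328)*(1906 + 36273) = 76093*38179 = 2905154647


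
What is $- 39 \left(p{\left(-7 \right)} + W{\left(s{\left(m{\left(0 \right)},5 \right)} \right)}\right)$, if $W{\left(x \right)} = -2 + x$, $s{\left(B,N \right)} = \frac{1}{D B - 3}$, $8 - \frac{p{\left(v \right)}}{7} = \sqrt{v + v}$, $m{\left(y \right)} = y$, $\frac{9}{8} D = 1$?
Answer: $-2093 + 273 i \sqrt{14} \approx -2093.0 + 1021.5 i$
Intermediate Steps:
$D = \frac{8}{9}$ ($D = \frac{8}{9} \cdot 1 = \frac{8}{9} \approx 0.88889$)
$p{\left(v \right)} = 56 - 7 \sqrt{2} \sqrt{v}$ ($p{\left(v \right)} = 56 - 7 \sqrt{v + v} = 56 - 7 \sqrt{2 v} = 56 - 7 \sqrt{2} \sqrt{v}$)
$s{\left(B,N \right)} = \frac{1}{-3 + \frac{8 B}{9}}$ ($s{\left(B,N \right)} = \frac{1}{\frac{8 B}{9} - 3} = \frac{1}{-3 + \frac{8 B}{9}}$)
$- 39 \left(p{\left(-7 \right)} + W{\left(s{\left(m{\left(0 \right)},5 \right)} \right)}\right) = - 39 \left(\left(56 - 7 \sqrt{2} \sqrt{-7}\right) - \left(2 - \frac{9}{-27 + 8 \cdot 0}\right)\right) = - 39 \left(\left(56 - 7 \sqrt{2} i \sqrt{7}\right) - \left(2 - \frac{9}{-27 + 0}\right)\right) = - 39 \left(\left(56 - 7 i \sqrt{14}\right) - \left(2 - \frac{9}{-27}\right)\right) = - 39 \left(\left(56 - 7 i \sqrt{14}\right) + \left(-2 + 9 \left(- \frac{1}{27}\right)\right)\right) = - 39 \left(\left(56 - 7 i \sqrt{14}\right) - \frac{7}{3}\right) = - 39 \left(\frac{161}{3} - 7 i \sqrt{14}\right) = -2093 + 273 i \sqrt{14}$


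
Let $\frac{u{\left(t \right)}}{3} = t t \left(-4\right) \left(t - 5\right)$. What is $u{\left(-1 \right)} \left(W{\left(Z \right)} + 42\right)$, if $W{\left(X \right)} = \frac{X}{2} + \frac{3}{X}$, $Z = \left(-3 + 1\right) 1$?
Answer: $2844$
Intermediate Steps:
$Z = -2$ ($Z = \left(-2\right) 1 = -2$)
$W{\left(X \right)} = \frac{X}{2} + \frac{3}{X}$ ($W{\left(X \right)} = X \frac{1}{2} + \frac{3}{X} = \frac{X}{2} + \frac{3}{X}$)
$u{\left(t \right)} = - 12 t^{2} \left(-5 + t\right)$ ($u{\left(t \right)} = 3 t t \left(-4\right) \left(t - 5\right) = 3 t^{2} \left(-4\right) \left(-5 + t\right) = 3 - 4 t^{2} \left(-5 + t\right) = 3 \left(- 4 t^{2} \left(-5 + t\right)\right) = - 12 t^{2} \left(-5 + t\right)$)
$u{\left(-1 \right)} \left(W{\left(Z \right)} + 42\right) = 12 \left(-1\right)^{2} \left(5 - -1\right) \left(\left(\frac{1}{2} \left(-2\right) + \frac{3}{-2}\right) + 42\right) = 12 \cdot 1 \left(5 + 1\right) \left(\left(-1 + 3 \left(- \frac{1}{2}\right)\right) + 42\right) = 12 \cdot 1 \cdot 6 \left(\left(-1 - \frac{3}{2}\right) + 42\right) = 72 \left(- \frac{5}{2} + 42\right) = 72 \cdot \frac{79}{2} = 2844$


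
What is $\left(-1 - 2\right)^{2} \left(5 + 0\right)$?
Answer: $45$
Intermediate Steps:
$\left(-1 - 2\right)^{2} \left(5 + 0\right) = \left(-3\right)^{2} \cdot 5 = 9 \cdot 5 = 45$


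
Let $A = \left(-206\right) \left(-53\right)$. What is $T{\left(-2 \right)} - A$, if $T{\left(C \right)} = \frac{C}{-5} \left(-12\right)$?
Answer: $- \frac{54614}{5} \approx -10923.0$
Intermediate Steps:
$A = 10918$
$T{\left(C \right)} = \frac{12 C}{5}$ ($T{\left(C \right)} = C \left(- \frac{1}{5}\right) \left(-12\right) = - \frac{C}{5} \left(-12\right) = \frac{12 C}{5}$)
$T{\left(-2 \right)} - A = \frac{12}{5} \left(-2\right) - 10918 = - \frac{24}{5} - 10918 = - \frac{54614}{5}$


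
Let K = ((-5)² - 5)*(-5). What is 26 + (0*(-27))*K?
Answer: 26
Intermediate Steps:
K = -100 (K = (25 - 5)*(-5) = 20*(-5) = -100)
26 + (0*(-27))*K = 26 + (0*(-27))*(-100) = 26 + 0*(-100) = 26 + 0 = 26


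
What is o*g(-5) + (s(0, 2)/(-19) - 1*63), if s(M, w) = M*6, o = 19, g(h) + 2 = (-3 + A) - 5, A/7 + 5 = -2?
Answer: -1184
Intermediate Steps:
A = -49 (A = -35 + 7*(-2) = -35 - 14 = -49)
g(h) = -59 (g(h) = -2 + ((-3 - 49) - 5) = -2 + (-52 - 5) = -2 - 57 = -59)
s(M, w) = 6*M
o*g(-5) + (s(0, 2)/(-19) - 1*63) = 19*(-59) + ((6*0)/(-19) - 1*63) = -1121 + (0*(-1/19) - 63) = -1121 + (0 - 63) = -1121 - 63 = -1184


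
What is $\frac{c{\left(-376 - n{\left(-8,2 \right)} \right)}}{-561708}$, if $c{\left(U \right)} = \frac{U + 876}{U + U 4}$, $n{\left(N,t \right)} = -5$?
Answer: $\frac{101}{208393668} \approx 4.8466 \cdot 10^{-7}$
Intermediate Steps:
$c{\left(U \right)} = \frac{876 + U}{5 U}$ ($c{\left(U \right)} = \frac{876 + U}{U + 4 U} = \frac{876 + U}{5 U}$)
$\frac{c{\left(-376 - n{\left(-8,2 \right)} \right)}}{-561708} = \frac{\frac{1}{5} \frac{1}{-376 - -5} \left(876 - 371\right)}{-561708} = \frac{876 + \left(-376 + 5\right)}{5 \left(-376 + 5\right)} \left(- \frac{1}{561708}\right) = \frac{876 - 371}{5 \left(-371\right)} \left(- \frac{1}{561708}\right) = \frac{1}{5} \left(- \frac{1}{371}\right) 505 \left(- \frac{1}{561708}\right) = \left(- \frac{101}{371}\right) \left(- \frac{1}{561708}\right) = \frac{101}{208393668}$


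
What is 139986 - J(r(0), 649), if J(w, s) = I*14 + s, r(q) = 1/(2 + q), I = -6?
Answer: 139421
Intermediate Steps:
J(w, s) = -84 + s (J(w, s) = -6*14 + s = -84 + s)
139986 - J(r(0), 649) = 139986 - (-84 + 649) = 139986 - 1*565 = 139986 - 565 = 139421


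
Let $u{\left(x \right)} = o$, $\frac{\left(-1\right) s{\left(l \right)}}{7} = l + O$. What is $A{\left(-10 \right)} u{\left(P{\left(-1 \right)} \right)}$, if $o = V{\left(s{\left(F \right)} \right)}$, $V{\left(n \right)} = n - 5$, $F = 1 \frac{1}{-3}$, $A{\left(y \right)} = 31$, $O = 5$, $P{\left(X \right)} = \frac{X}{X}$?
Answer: $- \frac{3503}{3} \approx -1167.7$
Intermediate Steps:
$P{\left(X \right)} = 1$
$F = - \frac{1}{3}$ ($F = 1 \left(- \frac{1}{3}\right) = - \frac{1}{3} \approx -0.33333$)
$s{\left(l \right)} = -35 - 7 l$ ($s{\left(l \right)} = - 7 \left(l + 5\right) = - 7 \left(5 + l\right) = -35 - 7 l$)
$V{\left(n \right)} = -5 + n$
$o = - \frac{113}{3}$ ($o = -5 - \frac{98}{3} = - \frac{113}{3} \approx -37.667$)
$u{\left(x \right)} = - \frac{113}{3}$
$A{\left(-10 \right)} u{\left(P{\left(-1 \right)} \right)} = 31 \left(- \frac{113}{3}\right) = - \frac{3503}{3}$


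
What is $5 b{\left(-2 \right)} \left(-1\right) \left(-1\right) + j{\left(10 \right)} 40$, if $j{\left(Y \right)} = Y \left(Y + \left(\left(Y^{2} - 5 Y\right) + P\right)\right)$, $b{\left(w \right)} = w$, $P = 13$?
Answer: $29190$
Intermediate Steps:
$j{\left(Y \right)} = Y \left(13 + Y^{2} - 4 Y\right)$ ($j{\left(Y \right)} = Y \left(Y + \left(\left(Y^{2} - 5 Y\right) + 13\right)\right) = Y \left(Y + \left(13 + Y^{2} - 5 Y\right)\right) = Y \left(13 + Y^{2} - 4 Y\right)$)
$5 b{\left(-2 \right)} \left(-1\right) \left(-1\right) + j{\left(10 \right)} 40 = 5 \left(-2\right) \left(-1\right) \left(-1\right) + 10 \left(13 + 10^{2} - 40\right) 40 = \left(-10\right) \left(-1\right) \left(-1\right) + 10 \left(13 + 100 - 40\right) 40 = 10 \left(-1\right) + 10 \cdot 73 \cdot 40 = -10 + 730 \cdot 40 = -10 + 29200 = 29190$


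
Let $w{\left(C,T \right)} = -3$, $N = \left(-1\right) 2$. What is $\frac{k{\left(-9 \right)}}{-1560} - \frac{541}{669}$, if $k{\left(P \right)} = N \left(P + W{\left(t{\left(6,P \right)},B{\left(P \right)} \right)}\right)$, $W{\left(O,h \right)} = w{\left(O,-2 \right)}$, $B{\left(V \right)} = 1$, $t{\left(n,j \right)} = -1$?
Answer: $- \frac{35834}{43485} \approx -0.82405$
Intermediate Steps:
$N = -2$
$W{\left(O,h \right)} = -3$
$k{\left(P \right)} = 6 - 2 P$ ($k{\left(P \right)} = - 2 \left(P - 3\right) = - 2 \left(-3 + P\right) = 6 - 2 P$)
$\frac{k{\left(-9 \right)}}{-1560} - \frac{541}{669} = \frac{6 - -18}{-1560} - \frac{541}{669} = \left(6 + 18\right) \left(- \frac{1}{1560}\right) - \frac{541}{669} = 24 \left(- \frac{1}{1560}\right) - \frac{541}{669} = - \frac{1}{65} - \frac{541}{669} = - \frac{35834}{43485}$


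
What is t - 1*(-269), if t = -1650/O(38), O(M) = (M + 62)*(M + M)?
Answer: 40855/152 ≈ 268.78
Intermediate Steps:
O(M) = 2*M*(62 + M) (O(M) = (62 + M)*(2*M) = 2*M*(62 + M))
t = -33/152 (t = -1650*1/(76*(62 + 38)) = -1650/(2*38*100) = -1650/7600 = -1650*1/7600 = -33/152 ≈ -0.21711)
t - 1*(-269) = -33/152 - 1*(-269) = -33/152 + 269 = 40855/152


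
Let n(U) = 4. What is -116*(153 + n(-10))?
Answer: -18212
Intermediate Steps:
-116*(153 + n(-10)) = -116*(153 + 4) = -116*157 = -18212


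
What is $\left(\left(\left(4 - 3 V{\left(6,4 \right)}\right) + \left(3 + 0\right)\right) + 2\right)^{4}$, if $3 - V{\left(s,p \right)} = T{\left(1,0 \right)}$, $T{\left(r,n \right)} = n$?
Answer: $0$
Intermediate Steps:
$V{\left(s,p \right)} = 3$ ($V{\left(s,p \right)} = 3 - 0 = 3 + 0 = 3$)
$\left(\left(\left(4 - 3 V{\left(6,4 \right)}\right) + \left(3 + 0\right)\right) + 2\right)^{4} = \left(\left(\left(4 - 9\right) + \left(3 + 0\right)\right) + 2\right)^{4} = \left(\left(\left(4 - 9\right) + 3\right) + 2\right)^{4} = \left(\left(-5 + 3\right) + 2\right)^{4} = \left(-2 + 2\right)^{4} = 0^{4} = 0$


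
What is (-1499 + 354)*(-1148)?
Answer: 1314460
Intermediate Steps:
(-1499 + 354)*(-1148) = -1145*(-1148) = 1314460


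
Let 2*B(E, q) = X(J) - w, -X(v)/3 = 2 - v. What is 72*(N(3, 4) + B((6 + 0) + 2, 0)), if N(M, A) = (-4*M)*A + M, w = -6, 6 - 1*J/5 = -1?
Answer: 540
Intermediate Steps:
J = 35 (J = 30 - 5*(-1) = 30 + 5 = 35)
X(v) = -6 + 3*v (X(v) = -3*(2 - v) = -6 + 3*v)
N(M, A) = M - 4*A*M (N(M, A) = -4*A*M + M = M - 4*A*M)
B(E, q) = 105/2 (B(E, q) = ((-6 + 3*35) - 1*(-6))/2 = ((-6 + 105) + 6)/2 = (99 + 6)/2 = (1/2)*105 = 105/2)
72*(N(3, 4) + B((6 + 0) + 2, 0)) = 72*(3*(1 - 4*4) + 105/2) = 72*(3*(1 - 16) + 105/2) = 72*(3*(-15) + 105/2) = 72*(-45 + 105/2) = 72*(15/2) = 540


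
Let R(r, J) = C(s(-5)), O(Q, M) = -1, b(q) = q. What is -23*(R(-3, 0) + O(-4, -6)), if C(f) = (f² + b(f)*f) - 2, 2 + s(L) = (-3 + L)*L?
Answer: -66355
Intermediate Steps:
s(L) = -2 + L*(-3 + L) (s(L) = -2 + (-3 + L)*L = -2 + L*(-3 + L))
C(f) = -2 + 2*f² (C(f) = (f² + f*f) - 2 = (f² + f²) - 2 = 2*f² - 2 = -2 + 2*f²)
R(r, J) = 2886 (R(r, J) = -2 + 2*(-2 + (-5)² - 3*(-5))² = -2 + 2*(-2 + 25 + 15)² = -2 + 2*38² = -2 + 2*1444 = -2 + 2888 = 2886)
-23*(R(-3, 0) + O(-4, -6)) = -23*(2886 - 1) = -23*2885 = -66355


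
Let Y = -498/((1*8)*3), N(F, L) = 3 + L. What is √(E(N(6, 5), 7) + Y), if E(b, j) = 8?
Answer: I*√51/2 ≈ 3.5707*I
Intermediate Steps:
Y = -83/4 (Y = -498/(8*3) = -498/24 = -498*1/24 = -83/4 ≈ -20.750)
√(E(N(6, 5), 7) + Y) = √(8 - 83/4) = √(-51/4) = I*√51/2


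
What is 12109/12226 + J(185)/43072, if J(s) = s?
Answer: 261910329/263299136 ≈ 0.99473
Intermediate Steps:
12109/12226 + J(185)/43072 = 12109/12226 + 185/43072 = 261910329/263299136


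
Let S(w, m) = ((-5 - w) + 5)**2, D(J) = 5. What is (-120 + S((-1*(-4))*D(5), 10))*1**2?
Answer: 280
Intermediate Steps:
S(w, m) = w**2 (S(w, m) = (-w)**2 = w**2)
(-120 + S((-1*(-4))*D(5), 10))*1**2 = (-120 + (-1*(-4)*5)**2)*1**2 = (-120 + (4*5)**2)*1 = (-120 + 20**2)*1 = (-120 + 400)*1 = 280*1 = 280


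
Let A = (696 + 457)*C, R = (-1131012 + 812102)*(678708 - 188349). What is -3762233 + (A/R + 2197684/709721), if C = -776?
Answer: -208778262711061733732161/55493222920727745 ≈ -3.7622e+6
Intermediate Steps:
R = -156380388690 (R = -318910*490359 = -156380388690)
A = -894728 (A = (696 + 457)*(-776) = 1153*(-776) = -894728)
-3762233 + (A/R + 2197684/709721) = -3762233 + (-894728/(-156380388690) + 2197684/709721) = -3762233 + (-894728*(-1/156380388690) + 2197684*(1/709721)) = -3762233 + (447364/78190194345 + 2197684/709721) = -3762233 + 171837656572522424/55493222920727745 = -208778262711061733732161/55493222920727745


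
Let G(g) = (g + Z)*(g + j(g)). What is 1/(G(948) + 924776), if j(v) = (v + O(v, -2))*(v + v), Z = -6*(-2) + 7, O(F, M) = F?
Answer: 1/3478028564 ≈ 2.8752e-10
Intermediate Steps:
Z = 19 (Z = 12 + 7 = 19)
j(v) = 4*v² (j(v) = (v + v)*(v + v) = (2*v)*(2*v) = 4*v²)
G(g) = (19 + g)*(g + 4*g²) (G(g) = (g + 19)*(g + 4*g²) = (19 + g)*(g + 4*g²))
1/(G(948) + 924776) = 1/(948*(19 + 4*948² + 77*948) + 924776) = 1/(948*(19 + 4*898704 + 72996) + 924776) = 1/(948*(19 + 3594816 + 72996) + 924776) = 1/(948*3667831 + 924776) = 1/(3477103788 + 924776) = 1/3478028564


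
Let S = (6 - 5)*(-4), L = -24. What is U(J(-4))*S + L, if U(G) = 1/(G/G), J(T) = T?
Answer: -28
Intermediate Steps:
U(G) = 1 (U(G) = 1/1 = 1)
S = -4 (S = 1*(-4) = -4)
U(J(-4))*S + L = 1*(-4) - 24 = -4 - 24 = -28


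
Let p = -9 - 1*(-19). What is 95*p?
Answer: 950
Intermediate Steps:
p = 10 (p = -9 + 19 = 10)
95*p = 95*10 = 950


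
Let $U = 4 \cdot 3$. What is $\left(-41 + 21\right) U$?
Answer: $-240$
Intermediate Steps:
$U = 12$
$\left(-41 + 21\right) U = \left(-41 + 21\right) 12 = \left(-20\right) 12 = -240$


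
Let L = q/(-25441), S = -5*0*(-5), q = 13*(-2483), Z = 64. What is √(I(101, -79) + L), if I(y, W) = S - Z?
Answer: I*√240251105/1957 ≈ 7.9203*I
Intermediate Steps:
q = -32279
S = 0 (S = 0*(-5) = 0)
I(y, W) = -64 (I(y, W) = 0 - 1*64 = 0 - 64 = -64)
L = 2483/1957 (L = -32279/(-25441) = -32279*(-1/25441) = 2483/1957 ≈ 1.2688)
√(I(101, -79) + L) = √(-64 + 2483/1957) = √(-122765/1957) = I*√240251105/1957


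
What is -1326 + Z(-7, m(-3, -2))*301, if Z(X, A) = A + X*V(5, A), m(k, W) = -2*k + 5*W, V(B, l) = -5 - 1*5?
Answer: 18540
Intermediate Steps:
V(B, l) = -10 (V(B, l) = -5 - 5 = -10)
Z(X, A) = A - 10*X (Z(X, A) = A + X*(-10) = A - 10*X)
-1326 + Z(-7, m(-3, -2))*301 = -1326 + ((-2*(-3) + 5*(-2)) - 10*(-7))*301 = -1326 + ((6 - 10) + 70)*301 = -1326 + (-4 + 70)*301 = -1326 + 66*301 = -1326 + 19866 = 18540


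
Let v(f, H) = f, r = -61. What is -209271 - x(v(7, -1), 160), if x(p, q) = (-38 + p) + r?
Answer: -209179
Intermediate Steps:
x(p, q) = -99 + p (x(p, q) = (-38 + p) - 61 = -99 + p)
-209271 - x(v(7, -1), 160) = -209271 - (-99 + 7) = -209271 - 1*(-92) = -209271 + 92 = -209179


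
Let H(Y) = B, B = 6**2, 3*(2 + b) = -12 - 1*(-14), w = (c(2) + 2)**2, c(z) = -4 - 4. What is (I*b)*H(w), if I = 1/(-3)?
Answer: 16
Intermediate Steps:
c(z) = -8
w = 36 (w = (-8 + 2)**2 = (-6)**2 = 36)
b = -4/3 (b = -2 + (-12 - 1*(-14))/3 = -2 + (-12 + 14)/3 = -2 + (1/3)*2 = -2 + 2/3 = -4/3 ≈ -1.3333)
I = -1/3 ≈ -0.33333
B = 36
H(Y) = 36
(I*b)*H(w) = -1/3*(-4/3)*36 = (4/9)*36 = 16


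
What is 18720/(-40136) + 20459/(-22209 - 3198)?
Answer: -162095183/127466919 ≈ -1.2717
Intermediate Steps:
18720/(-40136) + 20459/(-22209 - 3198) = 18720*(-1/40136) + 20459/(-25407) = -2340/5017 + 20459*(-1/25407) = -2340/5017 - 20459/25407 = -162095183/127466919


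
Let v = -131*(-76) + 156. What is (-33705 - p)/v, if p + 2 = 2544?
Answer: -36247/10112 ≈ -3.5846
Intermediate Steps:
p = 2542 (p = -2 + 2544 = 2542)
v = 10112 (v = 9956 + 156 = 10112)
(-33705 - p)/v = (-33705 - 1*2542)/10112 = (-33705 - 2542)*(1/10112) = -36247*1/10112 = -36247/10112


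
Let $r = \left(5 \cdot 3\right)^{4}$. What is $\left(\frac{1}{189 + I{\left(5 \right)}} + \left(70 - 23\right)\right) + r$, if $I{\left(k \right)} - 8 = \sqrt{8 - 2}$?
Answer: $\frac{1966225813}{38803} - \frac{\sqrt{6}}{38803} \approx 50672.0$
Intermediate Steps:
$I{\left(k \right)} = 8 + \sqrt{6}$ ($I{\left(k \right)} = 8 + \sqrt{8 - 2} = 8 + \sqrt{6}$)
$r = 50625$ ($r = 15^{4} = 50625$)
$\left(\frac{1}{189 + I{\left(5 \right)}} + \left(70 - 23\right)\right) + r = \left(\frac{1}{189 + \left(8 + \sqrt{6}\right)} + \left(70 - 23\right)\right) + 50625 = \left(\frac{1}{197 + \sqrt{6}} + 47\right) + 50625 = \left(47 + \frac{1}{197 + \sqrt{6}}\right) + 50625 = 50672 + \frac{1}{197 + \sqrt{6}}$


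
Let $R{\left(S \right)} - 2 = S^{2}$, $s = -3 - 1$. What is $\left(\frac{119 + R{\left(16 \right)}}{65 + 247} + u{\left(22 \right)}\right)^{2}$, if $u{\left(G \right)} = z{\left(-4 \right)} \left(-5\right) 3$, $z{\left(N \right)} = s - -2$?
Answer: $\frac{561001}{576} \approx 973.96$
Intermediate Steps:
$s = -4$ ($s = -3 - 1 = -4$)
$z{\left(N \right)} = -2$ ($z{\left(N \right)} = -4 - -2 = -4 + 2 = -2$)
$u{\left(G \right)} = 30$ ($u{\left(G \right)} = \left(-2\right) \left(-5\right) 3 = 10 \cdot 3 = 30$)
$R{\left(S \right)} = 2 + S^{2}$
$\left(\frac{119 + R{\left(16 \right)}}{65 + 247} + u{\left(22 \right)}\right)^{2} = \left(\frac{119 + \left(2 + 16^{2}\right)}{65 + 247} + 30\right)^{2} = \left(\frac{119 + \left(2 + 256\right)}{312} + 30\right)^{2} = \left(\left(119 + 258\right) \frac{1}{312} + 30\right)^{2} = \left(377 \cdot \frac{1}{312} + 30\right)^{2} = \left(\frac{29}{24} + 30\right)^{2} = \left(\frac{749}{24}\right)^{2} = \frac{561001}{576}$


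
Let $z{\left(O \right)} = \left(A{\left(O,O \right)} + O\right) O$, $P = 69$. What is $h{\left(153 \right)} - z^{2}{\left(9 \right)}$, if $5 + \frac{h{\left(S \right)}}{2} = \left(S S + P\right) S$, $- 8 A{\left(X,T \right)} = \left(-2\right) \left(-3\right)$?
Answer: $\frac{114859919}{16} \approx 7.1787 \cdot 10^{6}$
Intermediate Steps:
$A{\left(X,T \right)} = - \frac{3}{4}$ ($A{\left(X,T \right)} = - \frac{\left(-2\right) \left(-3\right)}{8} = \left(- \frac{1}{8}\right) 6 = - \frac{3}{4}$)
$z{\left(O \right)} = O \left(- \frac{3}{4} + O\right)$ ($z{\left(O \right)} = \left(- \frac{3}{4} + O\right) O = O \left(- \frac{3}{4} + O\right)$)
$h{\left(S \right)} = -10 + 2 S \left(69 + S^{2}\right)$ ($h{\left(S \right)} = -10 + 2 \left(S S + 69\right) S = -10 + 2 \left(S^{2} + 69\right) S = -10 + 2 \left(69 + S^{2}\right) S = -10 + 2 S \left(69 + S^{2}\right)$)
$h{\left(153 \right)} - z^{2}{\left(9 \right)} = \left(-10 + 2 \cdot 153^{3} + 138 \cdot 153\right) - \left(\frac{1}{4} \cdot 9 \left(-3 + 4 \cdot 9\right)\right)^{2} = \left(-10 + 2 \cdot 3581577 + 21114\right) - \left(\frac{1}{4} \cdot 9 \left(-3 + 36\right)\right)^{2} = \left(-10 + 7163154 + 21114\right) - \left(\frac{1}{4} \cdot 9 \cdot 33\right)^{2} = 7184258 - \left(\frac{297}{4}\right)^{2} = 7184258 - \frac{88209}{16} = \frac{114859919}{16}$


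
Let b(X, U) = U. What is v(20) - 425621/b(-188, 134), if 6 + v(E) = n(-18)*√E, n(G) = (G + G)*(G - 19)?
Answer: -426425/134 + 2664*√5 ≈ 2774.6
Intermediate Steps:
n(G) = 2*G*(-19 + G) (n(G) = (2*G)*(-19 + G) = 2*G*(-19 + G))
v(E) = -6 + 1332*√E (v(E) = -6 + (2*(-18)*(-19 - 18))*√E = -6 + (2*(-18)*(-37))*√E = -6 + 1332*√E)
v(20) - 425621/b(-188, 134) = (-6 + 1332*√20) - 425621/134 = (-6 + 1332*(2*√5)) - 425621*1/134 = (-6 + 2664*√5) - 425621/134 = -426425/134 + 2664*√5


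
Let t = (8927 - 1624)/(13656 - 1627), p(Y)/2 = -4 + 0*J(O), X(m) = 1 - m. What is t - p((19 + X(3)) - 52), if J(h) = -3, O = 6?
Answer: 103535/12029 ≈ 8.6071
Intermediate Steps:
p(Y) = -8 (p(Y) = 2*(-4 + 0*(-3)) = 2*(-4 + 0) = 2*(-4) = -8)
t = 7303/12029 ≈ 0.60712
t - p((19 + X(3)) - 52) = 7303/12029 - 1*(-8) = 7303/12029 + 8 = 103535/12029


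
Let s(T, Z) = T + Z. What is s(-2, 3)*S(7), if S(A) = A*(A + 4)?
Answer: 77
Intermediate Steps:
S(A) = A*(4 + A)
s(-2, 3)*S(7) = (-2 + 3)*(7*(4 + 7)) = 1*(7*11) = 1*77 = 77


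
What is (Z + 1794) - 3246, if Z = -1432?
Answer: -2884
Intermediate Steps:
(Z + 1794) - 3246 = (-1432 + 1794) - 3246 = 362 - 3246 = -2884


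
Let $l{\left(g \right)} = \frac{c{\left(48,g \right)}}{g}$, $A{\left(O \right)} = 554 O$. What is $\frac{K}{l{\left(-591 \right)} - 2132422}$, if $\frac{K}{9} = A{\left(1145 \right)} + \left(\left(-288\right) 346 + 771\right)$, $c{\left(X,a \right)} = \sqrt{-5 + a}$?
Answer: $- \frac{1794659185596139407}{794129400685503100} + \frac{2848074507 i \sqrt{149}}{794129400685503100} \approx -2.2599 + 4.3778 \cdot 10^{-8} i$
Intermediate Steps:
$l{\left(g \right)} = \frac{\sqrt{-5 + g}}{g}$
$K = 4819077$ ($K = 9 \left(554 \cdot 1145 + \left(\left(-288\right) 346 + 771\right)\right) = 9 \left(634330 + \left(-99648 + 771\right)\right) = 9 \left(634330 - 98877\right) = 9 \cdot 535453 = 4819077$)
$\frac{K}{l{\left(-591 \right)} - 2132422} = \frac{4819077}{\frac{\sqrt{-5 - 591}}{-591} - 2132422} = \frac{4819077}{- \frac{\sqrt{-596}}{591} - 2132422} = \frac{4819077}{- \frac{2 i \sqrt{149}}{591} - 2132422} = \frac{4819077}{-2132422 - \frac{2 i \sqrt{149}}{591}}$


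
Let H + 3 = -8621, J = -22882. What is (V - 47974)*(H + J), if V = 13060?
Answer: 1100000484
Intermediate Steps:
H = -8624 (H = -3 - 8621 = -8624)
(V - 47974)*(H + J) = (13060 - 47974)*(-8624 - 22882) = -34914*(-31506) = 1100000484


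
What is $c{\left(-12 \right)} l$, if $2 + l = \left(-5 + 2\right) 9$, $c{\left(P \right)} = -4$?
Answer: $116$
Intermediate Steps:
$l = -29$ ($l = -2 + \left(-5 + 2\right) 9 = -2 - 27 = -29$)
$c{\left(-12 \right)} l = \left(-4\right) \left(-29\right) = 116$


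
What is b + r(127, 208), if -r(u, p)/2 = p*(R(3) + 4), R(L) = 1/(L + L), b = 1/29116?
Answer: -151403197/87348 ≈ -1733.3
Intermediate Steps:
b = 1/29116 ≈ 3.4345e-5
R(L) = 1/(2*L)
r(u, p) = -25*p/3 (r(u, p) = -2*p*((1/2)/3 + 4) = -2*p*((1/2)*(1/3) + 4) = -2*p*(1/6 + 4) = -2*p*25/6 = -25*p/3)
b + r(127, 208) = 1/29116 - 25/3*208 = 1/29116 - 5200/3 = -151403197/87348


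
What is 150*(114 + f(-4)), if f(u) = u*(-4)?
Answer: 19500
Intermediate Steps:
f(u) = -4*u
150*(114 + f(-4)) = 150*(114 - 4*(-4)) = 150*(114 + 16) = 150*130 = 19500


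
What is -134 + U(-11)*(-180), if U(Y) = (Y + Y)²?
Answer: -87254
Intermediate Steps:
U(Y) = 4*Y² (U(Y) = (2*Y)² = 4*Y²)
-134 + U(-11)*(-180) = -134 + (4*(-11)²)*(-180) = -134 + (4*121)*(-180) = -134 + 484*(-180) = -134 - 87120 = -87254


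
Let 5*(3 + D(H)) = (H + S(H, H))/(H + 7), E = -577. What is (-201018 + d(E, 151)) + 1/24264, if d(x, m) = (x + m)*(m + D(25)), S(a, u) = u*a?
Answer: -1612322327/6066 ≈ -2.6580e+5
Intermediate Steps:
S(a, u) = a*u
D(H) = -3 + (H + H²)/(5*(7 + H)) (D(H) = -3 + ((H + H*H)/(H + 7))/5 = -3 + ((H + H²)/(7 + H))/5 = -3 + (H + H²)/(5*(7 + H)))
d(x, m) = (17/16 + m)*(m + x) (d(x, m) = (x + m)*(m + (-105 + 25² - 14*25)/(5*(7 + 25))) = (m + x)*(m + (⅕)*(-105 + 625 - 350)/32) = (m + x)*(m + (⅕)*(1/32)*170) = (m + x)*(m + 17/16) = (m + x)*(17/16 + m) = (17/16 + m)*(m + x))
(-201018 + d(E, 151)) + 1/24264 = (-201018 + (151² + (17/16)*151 + (17/16)*(-577) + 151*(-577))) + 1/24264 = (-201018 + (22801 + 2567/16 - 9809/16 - 87127)) + 1/24264 = (-201018 - 518229/8) + 1/24264 = -2126373/8 + 1/24264 = -1612322327/6066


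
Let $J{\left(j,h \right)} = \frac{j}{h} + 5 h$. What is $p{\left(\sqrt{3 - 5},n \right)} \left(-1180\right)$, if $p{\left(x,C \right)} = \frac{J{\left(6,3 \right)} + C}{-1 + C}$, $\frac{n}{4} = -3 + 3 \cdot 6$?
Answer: $-1540$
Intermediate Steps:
$n = 60$ ($n = 4 \left(-3 + 3 \cdot 6\right) = 4 \left(-3 + 18\right) = 4 \cdot 15 = 60$)
$J{\left(j,h \right)} = 5 h + \frac{j}{h}$
$p{\left(x,C \right)} = \frac{17 + C}{-1 + C}$ ($p{\left(x,C \right)} = \frac{\left(5 \cdot 3 + \frac{6}{3}\right) + C}{-1 + C} = \frac{\left(15 + 6 \cdot \frac{1}{3}\right) + C}{-1 + C} = \frac{\left(15 + 2\right) + C}{-1 + C} = \frac{17 + C}{-1 + C}$)
$p{\left(\sqrt{3 - 5},n \right)} \left(-1180\right) = \frac{17 + 60}{-1 + 60} \left(-1180\right) = \frac{1}{59} \cdot 77 \left(-1180\right) = \frac{77}{59} \left(-1180\right) = -1540$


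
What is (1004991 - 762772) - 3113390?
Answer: -2871171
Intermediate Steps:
(1004991 - 762772) - 3113390 = 242219 - 3113390 = -2871171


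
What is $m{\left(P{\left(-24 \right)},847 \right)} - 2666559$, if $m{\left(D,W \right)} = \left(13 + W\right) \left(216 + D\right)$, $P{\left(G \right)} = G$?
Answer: $-2501439$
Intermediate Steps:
$m{\left(P{\left(-24 \right)},847 \right)} - 2666559 = \left(2808 + 13 \left(-24\right) + 216 \cdot 847 - 20328\right) - 2666559 = \left(2808 - 312 + 182952 - 20328\right) - 2666559 = 165120 - 2666559 = -2501439$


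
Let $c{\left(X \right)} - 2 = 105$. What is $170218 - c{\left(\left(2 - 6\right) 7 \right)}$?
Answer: $170111$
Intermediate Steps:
$c{\left(X \right)} = 107$ ($c{\left(X \right)} = 2 + 105 = 107$)
$170218 - c{\left(\left(2 - 6\right) 7 \right)} = 170218 - 107 = 170111$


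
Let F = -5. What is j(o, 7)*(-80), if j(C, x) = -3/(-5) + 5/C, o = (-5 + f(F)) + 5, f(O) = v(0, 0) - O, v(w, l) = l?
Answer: -128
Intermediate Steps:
f(O) = -O (f(O) = 0 - O = -O)
o = 5 (o = (-5 - 1*(-5)) + 5 = (-5 + 5) + 5 = 0 + 5 = 5)
j(C, x) = 3/5 + 5/C (j(C, x) = -3*(-1/5) + 5/C = 3/5 + 5/C)
j(o, 7)*(-80) = (3/5 + 5/5)*(-80) = (3/5 + 5*(1/5))*(-80) = (3/5 + 1)*(-80) = (8/5)*(-80) = -128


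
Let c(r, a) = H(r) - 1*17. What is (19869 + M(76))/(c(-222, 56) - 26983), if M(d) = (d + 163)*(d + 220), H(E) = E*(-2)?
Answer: -90613/26556 ≈ -3.4121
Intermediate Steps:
H(E) = -2*E
M(d) = (163 + d)*(220 + d)
c(r, a) = -17 - 2*r (c(r, a) = -2*r - 1*17 = -2*r - 17 = -17 - 2*r)
(19869 + M(76))/(c(-222, 56) - 26983) = (19869 + (35860 + 76² + 383*76))/((-17 - 2*(-222)) - 26983) = (19869 + (35860 + 5776 + 29108))/((-17 + 444) - 26983) = (19869 + 70744)/(427 - 26983) = 90613/(-26556) = 90613*(-1/26556) = -90613/26556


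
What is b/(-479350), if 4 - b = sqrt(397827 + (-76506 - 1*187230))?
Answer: -2/239675 + 3*sqrt(14899)/479350 ≈ 0.00075557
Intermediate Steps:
b = 4 - 3*sqrt(14899) (b = 4 - sqrt(397827 + (-76506 - 1*187230)) = 4 - sqrt(397827 + (-76506 - 187230)) = 4 - sqrt(397827 - 263736) = 4 - sqrt(134091) = 4 - 3*sqrt(14899) ≈ -362.18)
b/(-479350) = (4 - 3*sqrt(14899))/(-479350) = (4 - 3*sqrt(14899))*(-1/479350) = -2/239675 + 3*sqrt(14899)/479350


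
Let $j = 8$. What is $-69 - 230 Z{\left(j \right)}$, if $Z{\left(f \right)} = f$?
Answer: $-1909$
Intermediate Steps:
$-69 - 230 Z{\left(j \right)} = -69 - 1840 = -1909$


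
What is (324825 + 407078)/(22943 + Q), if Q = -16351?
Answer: 731903/6592 ≈ 111.03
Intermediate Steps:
(324825 + 407078)/(22943 + Q) = (324825 + 407078)/(22943 - 16351) = 731903/6592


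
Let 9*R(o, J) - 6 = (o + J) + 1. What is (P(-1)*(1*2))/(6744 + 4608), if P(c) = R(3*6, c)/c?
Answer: -2/4257 ≈ -0.00046981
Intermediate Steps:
R(o, J) = 7/9 + J/9 + o/9 (R(o, J) = ⅔ + ((o + J) + 1)/9 = ⅔ + ((J + o) + 1)/9 = ⅔ + (1 + J + o)/9 = ⅔ + (⅑ + J/9 + o/9) = 7/9 + J/9 + o/9)
P(c) = (25/9 + c/9)/c (P(c) = (7/9 + c/9 + (3*6)/9)/c = (7/9 + c/9 + (⅑)*18)/c = (7/9 + c/9 + 2)/c = (25/9 + c/9)/c)
(P(-1)*(1*2))/(6744 + 4608) = (((⅑)*(25 - 1)/(-1))*(1*2))/(6744 + 4608) = (((⅑)*(-1)*24)*2)/11352 = -8/3*2*(1/11352) = -16/3*1/11352 = -2/4257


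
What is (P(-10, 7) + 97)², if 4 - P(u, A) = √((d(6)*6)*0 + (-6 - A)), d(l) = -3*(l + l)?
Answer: (101 - I*√13)² ≈ 10188.0 - 728.32*I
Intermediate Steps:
d(l) = -6*l
P(u, A) = 4 - √(-6 - A) (P(u, A) = 4 - √((-6*6*6)*0 + (-6 - A)) = 4 - √(-36*6*0 + (-6 - A)) = 4 - √(-216*0 + (-6 - A)) = 4 - √(0 + (-6 - A)) = 4 - √(-6 - A))
(P(-10, 7) + 97)² = ((4 - √(-6 - 1*7)) + 97)² = ((4 - √(-6 - 7)) + 97)² = ((4 - √(-13)) + 97)² = ((4 - I*√13) + 97)² = (101 - I*√13)²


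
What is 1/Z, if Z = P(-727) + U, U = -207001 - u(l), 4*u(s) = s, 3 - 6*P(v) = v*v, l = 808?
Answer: -3/885872 ≈ -3.3865e-6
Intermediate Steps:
P(v) = ½ - v²/6 (P(v) = ½ - v*v/6 = ½ - v²/6)
u(s) = s/4
U = -207203 (U = -207001 - 808/4 = -207001 - 1*202 = -207001 - 202 = -207203)
Z = -885872/3 (Z = (½ - ⅙*(-727)²) - 207203 = (½ - ⅙*528529) - 207203 = (½ - 528529/6) - 207203 = -264263/3 - 207203 = -885872/3 ≈ -2.9529e+5)
1/Z = 1/(-885872/3) = -3/885872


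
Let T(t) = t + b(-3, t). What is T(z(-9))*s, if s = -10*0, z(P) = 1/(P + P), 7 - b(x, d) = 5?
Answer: 0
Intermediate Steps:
b(x, d) = 2 (b(x, d) = 7 - 1*5 = 7 - 5 = 2)
z(P) = 1/(2*P)
T(t) = 2 + t (T(t) = t + 2 = 2 + t)
s = 0
T(z(-9))*s = (2 + (½)/(-9))*0 = (2 + (½)*(-⅑))*0 = (2 - 1/18)*0 = (35/18)*0 = 0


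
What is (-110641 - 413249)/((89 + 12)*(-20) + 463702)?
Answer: -29105/25649 ≈ -1.1347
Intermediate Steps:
(-110641 - 413249)/((89 + 12)*(-20) + 463702) = -523890/(101*(-20) + 463702) = -523890/(-2020 + 463702) = -523890/461682 = -523890*1/461682 = -29105/25649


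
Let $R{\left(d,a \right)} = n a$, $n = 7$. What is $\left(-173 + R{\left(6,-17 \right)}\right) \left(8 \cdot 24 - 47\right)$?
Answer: $-42340$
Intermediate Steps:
$R{\left(d,a \right)} = 7 a$
$\left(-173 + R{\left(6,-17 \right)}\right) \left(8 \cdot 24 - 47\right) = \left(-173 + 7 \left(-17\right)\right) \left(8 \cdot 24 - 47\right) = \left(-173 - 119\right) \left(192 - 47\right) = \left(-292\right) 145 = -42340$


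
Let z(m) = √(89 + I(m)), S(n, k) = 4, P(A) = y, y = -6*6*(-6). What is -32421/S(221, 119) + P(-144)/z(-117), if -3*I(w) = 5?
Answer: -32421/4 + 108*√786/131 ≈ -8082.1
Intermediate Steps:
y = 216 (y = -36*(-6) = 216)
I(w) = -5/3 (I(w) = -⅓*5 = -5/3)
P(A) = 216
z(m) = √786/3 (z(m) = √(89 - 5/3) = √(262/3) = √786/3)
-32421/S(221, 119) + P(-144)/z(-117) = -32421/4 + 216/((√786/3)) = -32421*¼ + 216*(√786/262) = -32421/4 + 108*√786/131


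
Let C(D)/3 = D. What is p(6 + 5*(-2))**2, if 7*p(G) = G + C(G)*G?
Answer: 1936/49 ≈ 39.510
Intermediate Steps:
C(D) = 3*D
p(G) = G/7 + 3*G**2/7 (p(G) = (G + (3*G)*G)/7 = (G + 3*G**2)/7 = G/7 + 3*G**2/7)
p(6 + 5*(-2))**2 = ((6 + 5*(-2))*(1 + 3*(6 + 5*(-2)))/7)**2 = ((6 - 10)*(1 + 3*(6 - 10))/7)**2 = ((1/7)*(-4)*(1 + 3*(-4)))**2 = ((1/7)*(-4)*(1 - 12))**2 = ((1/7)*(-4)*(-11))**2 = (44/7)**2 = 1936/49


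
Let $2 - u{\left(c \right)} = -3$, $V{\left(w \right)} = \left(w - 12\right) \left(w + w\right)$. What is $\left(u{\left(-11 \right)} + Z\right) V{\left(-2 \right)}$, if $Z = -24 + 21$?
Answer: $112$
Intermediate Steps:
$Z = -3$
$V{\left(w \right)} = 2 w \left(-12 + w\right)$ ($V{\left(w \right)} = \left(-12 + w\right) 2 w = 2 w \left(-12 + w\right)$)
$u{\left(c \right)} = 5$ ($u{\left(c \right)} = 2 - -3 = 2 + 3 = 5$)
$\left(u{\left(-11 \right)} + Z\right) V{\left(-2 \right)} = \left(5 - 3\right) 2 \left(-2\right) \left(-12 - 2\right) = 2 \cdot 2 \left(-2\right) \left(-14\right) = 2 \cdot 56 = 112$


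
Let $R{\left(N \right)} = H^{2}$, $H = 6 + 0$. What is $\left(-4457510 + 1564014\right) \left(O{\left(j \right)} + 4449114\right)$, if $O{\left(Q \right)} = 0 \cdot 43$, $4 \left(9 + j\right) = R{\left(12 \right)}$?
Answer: $-12873493562544$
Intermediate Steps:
$H = 6$
$R{\left(N \right)} = 36$ ($R{\left(N \right)} = 6^{2} = 36$)
$j = 0$ ($j = -9 + \frac{1}{4} \cdot 36 = -9 + 9 = 0$)
$O{\left(Q \right)} = 0$
$\left(-4457510 + 1564014\right) \left(O{\left(j \right)} + 4449114\right) = \left(-4457510 + 1564014\right) \left(0 + 4449114\right) = \left(-2893496\right) 4449114 = -12873493562544$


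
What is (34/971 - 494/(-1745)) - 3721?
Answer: -6304304791/1694395 ≈ -3720.7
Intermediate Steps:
(34/971 - 494/(-1745)) - 3721 = (34*(1/971) - 494*(-1/1745)) - 3721 = (34/971 + 494/1745) - 3721 = 539004/1694395 - 3721 = -6304304791/1694395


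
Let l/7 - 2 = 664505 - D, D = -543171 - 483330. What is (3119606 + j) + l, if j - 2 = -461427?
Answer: 14495237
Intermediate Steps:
j = -461425 (j = 2 - 461427 = -461425)
D = -1026501
l = 11837056 (l = 14 + 7*(664505 - 1*(-1026501)) = 14 + 7*(664505 + 1026501) = 14 + 7*1691006 = 14 + 11837042 = 11837056)
(3119606 + j) + l = (3119606 - 461425) + 11837056 = 2658181 + 11837056 = 14495237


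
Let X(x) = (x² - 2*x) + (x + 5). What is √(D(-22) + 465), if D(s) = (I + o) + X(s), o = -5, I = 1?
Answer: 18*√3 ≈ 31.177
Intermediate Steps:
X(x) = 5 + x² - x (X(x) = (x² - 2*x) + (5 + x) = 5 + x² - x)
D(s) = 1 + s² - s (D(s) = (1 - 5) + (5 + s² - s) = -4 + (5 + s² - s) = 1 + s² - s)
√(D(-22) + 465) = √((1 + (-22)² - 1*(-22)) + 465) = √((1 + 484 + 22) + 465) = √(507 + 465) = √972 = 18*√3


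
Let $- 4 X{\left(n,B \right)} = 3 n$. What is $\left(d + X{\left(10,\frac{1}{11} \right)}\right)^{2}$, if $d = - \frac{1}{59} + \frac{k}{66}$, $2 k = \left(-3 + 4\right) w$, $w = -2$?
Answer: $\frac{215062225}{3790809} \approx 56.733$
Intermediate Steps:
$k = -1$ ($k = \frac{\left(-3 + 4\right) \left(-2\right)}{2} = \frac{1 \left(-2\right)}{2} = \frac{1}{2} \left(-2\right) = -1$)
$X{\left(n,B \right)} = - \frac{3 n}{4}$
$d = - \frac{125}{3894}$ ($d = - \frac{1}{59} - \frac{1}{66} = - \frac{125}{3894} \approx -0.032101$)
$\left(d + X{\left(10,\frac{1}{11} \right)}\right)^{2} = \left(- \frac{125}{3894} - \frac{15}{2}\right)^{2} = \left(- \frac{14665}{1947}\right)^{2} = \frac{215062225}{3790809}$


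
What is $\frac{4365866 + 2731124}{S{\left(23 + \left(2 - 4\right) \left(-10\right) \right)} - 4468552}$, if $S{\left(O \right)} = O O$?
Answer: $- \frac{7096990}{4466703} \approx -1.5889$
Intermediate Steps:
$S{\left(O \right)} = O^{2}$
$\frac{4365866 + 2731124}{S{\left(23 + \left(2 - 4\right) \left(-10\right) \right)} - 4468552} = \frac{4365866 + 2731124}{\left(23 + \left(2 - 4\right) \left(-10\right)\right)^{2} - 4468552} = \frac{7096990}{\left(23 + \left(2 - 4\right) \left(-10\right)\right)^{2} - 4468552} = \frac{7096990}{\left(23 - -20\right)^{2} - 4468552} = \frac{7096990}{\left(23 + 20\right)^{2} - 4468552} = \frac{7096990}{43^{2} - 4468552} = \frac{7096990}{1849 - 4468552} = \frac{7096990}{-4466703} = 7096990 \left(- \frac{1}{4466703}\right) = - \frac{7096990}{4466703}$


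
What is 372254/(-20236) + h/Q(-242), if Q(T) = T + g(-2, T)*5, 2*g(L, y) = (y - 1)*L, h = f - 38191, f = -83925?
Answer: -1416671259/9844814 ≈ -143.90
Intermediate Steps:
h = -122116 (h = -83925 - 38191 = -122116)
g(L, y) = L*(-1 + y)/2 (g(L, y) = ((y - 1)*L)/2 = ((-1 + y)*L)/2 = (L*(-1 + y))/2 = L*(-1 + y)/2)
Q(T) = 5 - 4*T (Q(T) = T + ((½)*(-2)*(-1 + T))*5 = T + (1 - T)*5 = T + (5 - 5*T) = 5 - 4*T)
372254/(-20236) + h/Q(-242) = 372254/(-20236) - 122116/(5 - 4*(-242)) = 372254*(-1/20236) - 122116/(5 + 968) = -186127/10118 - 122116/973 = -1416671259/9844814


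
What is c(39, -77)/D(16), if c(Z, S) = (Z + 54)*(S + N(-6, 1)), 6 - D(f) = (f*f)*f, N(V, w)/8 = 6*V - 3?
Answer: 36177/4090 ≈ 8.8452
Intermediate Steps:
N(V, w) = -24 + 48*V (N(V, w) = 8*(6*V - 3) = 8*(-3 + 6*V) = -24 + 48*V)
D(f) = 6 - f**3 (D(f) = 6 - f*f*f = 6 - f**2*f = 6 - f**3)
c(Z, S) = (-312 + S)*(54 + Z) (c(Z, S) = (Z + 54)*(S + (-24 + 48*(-6))) = (54 + Z)*(S + (-24 - 288)) = (54 + Z)*(S - 312) = (54 + Z)*(-312 + S) = (-312 + S)*(54 + Z))
c(39, -77)/D(16) = (-16848 - 312*39 + 54*(-77) - 77*39)/(6 - 1*16**3) = (-16848 - 12168 - 4158 - 3003)/(6 - 1*4096) = -36177/(6 - 4096) = -36177/(-4090) = -36177*(-1/4090) = 36177/4090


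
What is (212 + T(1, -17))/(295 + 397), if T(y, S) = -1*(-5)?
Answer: 217/692 ≈ 0.31358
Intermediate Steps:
T(y, S) = 5
(212 + T(1, -17))/(295 + 397) = (212 + 5)/(295 + 397) = 217/692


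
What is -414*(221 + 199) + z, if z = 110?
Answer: -173770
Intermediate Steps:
-414*(221 + 199) + z = -414*(221 + 199) + 110 = -414*420 + 110 = -173880 + 110 = -173770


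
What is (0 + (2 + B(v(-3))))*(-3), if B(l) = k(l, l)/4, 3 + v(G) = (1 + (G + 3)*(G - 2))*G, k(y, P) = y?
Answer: -3/2 ≈ -1.5000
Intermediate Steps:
v(G) = -3 + G*(1 + (-2 + G)*(3 + G)) (v(G) = -3 + (1 + (G + 3)*(G - 2))*G = -3 + (1 + (3 + G)*(-2 + G))*G = -3 + (1 + (-2 + G)*(3 + G))*G = -3 + G*(1 + (-2 + G)*(3 + G)))
B(l) = l/4
(0 + (2 + B(v(-3))))*(-3) = (0 + (2 + (-3 + (-3)**2 + (-3)**3 - 5*(-3))/4))*(-3) = (0 + (2 + (-3 + 9 - 27 + 15)/4))*(-3) = (0 + (2 + (1/4)*(-6)))*(-3) = (0 + (2 - 3/2))*(-3) = (0 + 1/2)*(-3) = (1/2)*(-3) = -3/2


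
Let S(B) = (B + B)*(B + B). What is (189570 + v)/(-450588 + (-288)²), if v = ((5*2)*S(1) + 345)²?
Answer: -337795/367644 ≈ -0.91881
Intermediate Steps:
S(B) = 4*B² (S(B) = (2*B)*(2*B) = 4*B²)
v = 148225 (v = ((5*2)*(4*1²) + 345)² = (10*(4*1) + 345)² = (10*4 + 345)² = (40 + 345)² = 385² = 148225)
(189570 + v)/(-450588 + (-288)²) = (189570 + 148225)/(-450588 + (-288)²) = 337795/(-450588 + 82944) = 337795/(-367644) = 337795*(-1/367644) = -337795/367644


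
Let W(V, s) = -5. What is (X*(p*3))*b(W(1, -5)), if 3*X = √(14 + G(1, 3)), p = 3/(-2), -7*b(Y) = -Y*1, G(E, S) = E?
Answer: 15*√15/14 ≈ 4.1496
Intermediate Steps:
b(Y) = Y/7 (b(Y) = -(-Y)/7 = -(-1)*Y/7 = Y/7)
p = -3/2 (p = 3*(-½) = -3/2 ≈ -1.5000)
X = √15/3 (X = √(14 + 1)/3 = √15/3 ≈ 1.2910)
(X*(p*3))*b(W(1, -5)) = ((√15/3)*(-3/2*3))*((⅐)*(-5)) = ((√15/3)*(-9/2))*(-5/7) = -3*√15/2*(-5/7) = 15*√15/14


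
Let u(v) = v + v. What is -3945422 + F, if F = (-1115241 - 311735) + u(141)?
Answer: -5372116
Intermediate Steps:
u(v) = 2*v
F = -1426694 (F = (-1115241 - 311735) + 2*141 = -1426976 + 282 = -1426694)
-3945422 + F = -3945422 - 1426694 = -5372116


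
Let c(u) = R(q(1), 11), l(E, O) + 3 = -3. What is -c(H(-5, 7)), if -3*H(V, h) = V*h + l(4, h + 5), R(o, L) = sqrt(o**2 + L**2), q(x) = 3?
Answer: -sqrt(130) ≈ -11.402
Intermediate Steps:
l(E, O) = -6 (l(E, O) = -3 - 3 = -6)
R(o, L) = sqrt(L**2 + o**2)
H(V, h) = 2 - V*h/3 (H(V, h) = -(V*h - 6)/3 = -(-6 + V*h)/3 = 2 - V*h/3)
c(u) = sqrt(130) (c(u) = sqrt(11**2 + 3**2) = sqrt(121 + 9) = sqrt(130))
-c(H(-5, 7)) = -sqrt(130)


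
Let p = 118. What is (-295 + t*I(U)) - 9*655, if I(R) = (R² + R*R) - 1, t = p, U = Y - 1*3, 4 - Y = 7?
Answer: 2188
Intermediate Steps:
Y = -3 (Y = 4 - 1*7 = 4 - 7 = -3)
U = -6 (U = -3 - 1*3 = -3 - 3 = -6)
t = 118
I(R) = -1 + 2*R² (I(R) = (R² + R²) - 1 = 2*R² - 1 = -1 + 2*R²)
(-295 + t*I(U)) - 9*655 = (-295 + 118*(-1 + 2*(-6)²)) - 9*655 = (-295 + 118*(-1 + 2*36)) - 1*5895 = (-295 + 118*(-1 + 72)) - 5895 = (-295 + 118*71) - 5895 = (-295 + 8378) - 5895 = 8083 - 5895 = 2188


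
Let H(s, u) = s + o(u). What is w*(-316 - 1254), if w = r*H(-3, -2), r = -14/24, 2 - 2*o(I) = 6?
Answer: -27475/6 ≈ -4579.2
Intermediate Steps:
o(I) = -2 (o(I) = 1 - ½*6 = 1 - 3 = -2)
r = -7/12 (r = -14*1/24 = -7/12 ≈ -0.58333)
H(s, u) = -2 + s (H(s, u) = s - 2 = -2 + s)
w = 35/12 (w = -7*(-2 - 3)/12 = -7/12*(-5) = 35/12 ≈ 2.9167)
w*(-316 - 1254) = 35*(-316 - 1254)/12 = (35/12)*(-1570) = -27475/6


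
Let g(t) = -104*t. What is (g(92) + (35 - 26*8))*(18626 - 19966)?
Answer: 13052940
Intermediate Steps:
(g(92) + (35 - 26*8))*(18626 - 19966) = (-104*92 + (35 - 26*8))*(18626 - 19966) = (-9568 + (35 - 208))*(-1340) = (-9568 - 173)*(-1340) = -9741*(-1340) = 13052940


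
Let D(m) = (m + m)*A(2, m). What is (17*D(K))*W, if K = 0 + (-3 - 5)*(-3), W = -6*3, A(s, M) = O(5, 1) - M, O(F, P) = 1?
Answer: 337824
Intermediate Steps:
A(s, M) = 1 - M
W = -18
K = 24 (K = 0 - 8*(-3) = 0 + 24 = 24)
D(m) = 2*m*(1 - m) (D(m) = (m + m)*(1 - m) = (2*m)*(1 - m) = 2*m*(1 - m))
(17*D(K))*W = (17*(2*24*(1 - 1*24)))*(-18) = (17*(2*24*(1 - 24)))*(-18) = (17*(2*24*(-23)))*(-18) = (17*(-1104))*(-18) = -18768*(-18) = 337824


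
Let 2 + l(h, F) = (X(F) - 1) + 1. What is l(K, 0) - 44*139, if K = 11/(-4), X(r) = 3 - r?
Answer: -6115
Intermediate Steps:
K = -11/4 (K = 11*(-¼) = -11/4 ≈ -2.7500)
l(h, F) = 1 - F (l(h, F) = -2 + (((3 - F) - 1) + 1) = -2 + ((2 - F) + 1) = -2 + (3 - F) = 1 - F)
l(K, 0) - 44*139 = (1 - 1*0) - 44*139 = (1 + 0) - 6116 = 1 - 6116 = -6115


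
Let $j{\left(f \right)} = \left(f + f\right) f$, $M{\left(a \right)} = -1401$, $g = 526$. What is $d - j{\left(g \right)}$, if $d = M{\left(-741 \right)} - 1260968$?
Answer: $-1815721$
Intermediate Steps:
$j{\left(f \right)} = 2 f^{2}$ ($j{\left(f \right)} = 2 f f = 2 f^{2}$)
$d = -1262369$ ($d = -1401 - 1260968 = -1262369$)
$d - j{\left(g \right)} = -1262369 - 2 \cdot 526^{2} = -1262369 - 2 \cdot 276676 = -1262369 - 553352 = -1815721$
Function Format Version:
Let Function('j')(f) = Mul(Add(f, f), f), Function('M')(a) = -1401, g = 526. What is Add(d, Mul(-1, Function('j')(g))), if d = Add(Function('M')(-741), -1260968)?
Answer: -1815721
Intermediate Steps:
Function('j')(f) = Mul(2, Pow(f, 2)) (Function('j')(f) = Mul(Mul(2, f), f) = Mul(2, Pow(f, 2)))
d = -1262369 (d = Add(-1401, -1260968) = -1262369)
Add(d, Mul(-1, Function('j')(g))) = Add(-1262369, Mul(-1, Mul(2, Pow(526, 2)))) = Add(-1262369, Mul(-1, Mul(2, 276676))) = Add(-1262369, Mul(-1, 553352)) = Add(-1262369, -553352) = -1815721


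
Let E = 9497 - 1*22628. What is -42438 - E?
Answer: -29307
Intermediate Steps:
E = -13131 (E = 9497 - 22628 = -13131)
-42438 - E = -42438 - 1*(-13131) = -42438 + 13131 = -29307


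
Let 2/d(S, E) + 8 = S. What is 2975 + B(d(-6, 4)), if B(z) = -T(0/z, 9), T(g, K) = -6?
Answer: 2981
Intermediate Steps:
d(S, E) = 2/(-8 + S)
B(z) = 6 (B(z) = -1*(-6) = 6)
2975 + B(d(-6, 4)) = 2975 + 6 = 2981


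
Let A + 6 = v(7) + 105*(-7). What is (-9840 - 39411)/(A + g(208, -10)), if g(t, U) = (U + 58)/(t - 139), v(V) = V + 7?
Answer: 1132773/16705 ≈ 67.810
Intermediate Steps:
v(V) = 7 + V
A = -727 (A = -6 + ((7 + 7) + 105*(-7)) = -6 + (14 - 735) = -6 - 721 = -727)
g(t, U) = (58 + U)/(-139 + t)
(-9840 - 39411)/(A + g(208, -10)) = (-9840 - 39411)/(-727 + (58 - 10)/(-139 + 208)) = -49251/(-727 + 48/69) = -49251/(-727 + (1/69)*48) = -49251/(-727 + 16/23) = -49251/(-16705/23) = -49251*(-23/16705) = 1132773/16705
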